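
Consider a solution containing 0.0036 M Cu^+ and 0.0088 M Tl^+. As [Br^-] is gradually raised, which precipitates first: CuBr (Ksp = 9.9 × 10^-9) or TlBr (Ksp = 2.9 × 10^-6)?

Each salt begins to precipitate when Q = Ksp, i.e. when [Br^-] reaches its threshold.
For CuBr: 9.9 × 10^-9 = 0.0036 × [Br^-]  ⇒  [Br^-] = 2.8 × 10^-6 M.
For TlBr: 2.9 × 10^-6 = 0.0088 × [Br^-]  ⇒  [Br^-] = 3.3 × 10^-4 M.
The salt with the lower threshold [Br^-] precipitates first: CuBr.

CuBr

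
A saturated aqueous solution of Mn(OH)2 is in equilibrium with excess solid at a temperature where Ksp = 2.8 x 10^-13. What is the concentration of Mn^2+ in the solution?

Mn(OH)2(s) ⇌ Mn^2+ + 2 OH^-
Ksp = [Mn^2+][OH^-]^2
With molar solubility s: [Mn^2+] = s, [OH^-] = 2s.
Ksp = s(2s)^2 = 4s^3
Solving, s = (2.8 x 10^-13/4)^(1/3) = 4.12 × 10^-5 M
[Mn^2+] = s = 4.1 × 10^-5 M

4.1 × 10^-5 M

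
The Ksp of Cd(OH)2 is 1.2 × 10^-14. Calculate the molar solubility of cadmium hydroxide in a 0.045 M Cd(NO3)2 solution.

2.6 × 10^-7 M

Cd(OH)2(s) ⇌ Cd^2+ + 2 OH^-
Ksp = [Cd^2+][OH^-]^2
Let s be the molar solubility in this solution. [Cd^2+] = 0.045 + s ≈ 0.045, [OH^-] = 2s (common-ion effect: Cd^2+ is already 0.045 M).
Ksp ≈ 0.045 × (2s)^2
s = 2.6 × 10^-7 M
Check: s = 2.6 × 10^-7 ≪ 0.045, so the approximation is valid.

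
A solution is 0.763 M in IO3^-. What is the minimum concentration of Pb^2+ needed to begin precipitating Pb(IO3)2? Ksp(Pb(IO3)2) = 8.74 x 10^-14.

Pb(IO3)2(s) ⇌ Pb^2+(aq) + 2 IO3^-(aq)
Ksp = [Pb^2+][IO3^-]^2
Precipitation begins when Q = Ksp. With [IO3^-] = 0.763 M:
8.74 x 10^-14 = (0.763)^2 × [Pb^2+]
[Pb^2+] = (8.74 x 10^-14 / 5.822 × 10^-1) = 1.50 × 10^-13 M

1.50 × 10^-13 M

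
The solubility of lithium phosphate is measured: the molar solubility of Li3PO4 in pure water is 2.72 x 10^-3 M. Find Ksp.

1.48 x 10^-9

Li3PO4(s) <=> 3 Li^+ + PO4^3-
Let s = molar solubility. Then [Li^+] = 3s and [PO4^3-] = s.
Ksp = [Li^+]^3[PO4^3-]
Ksp = (3s)^3s = 27s^4
With s = 2.72 × 10^-3: Ksp = 1.48 × 10^-9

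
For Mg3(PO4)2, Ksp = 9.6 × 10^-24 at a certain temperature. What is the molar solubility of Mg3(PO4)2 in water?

Mg3(PO4)2(s) <=> 3 Mg^2+ + 2 PO4^3-
Ksp = [Mg^2+]^3[PO4^3-]^2
Let s = molar solubility. Then [Mg^2+] = 3s and [PO4^3-] = 2s.
Substituting: Ksp = (3s)^3(2s)^2 = 108s^5
Solving, s = (9.6 × 10^-24/108)^(1/5) = 9.8 × 10^-6 M

s ≈ 9.8e-6 M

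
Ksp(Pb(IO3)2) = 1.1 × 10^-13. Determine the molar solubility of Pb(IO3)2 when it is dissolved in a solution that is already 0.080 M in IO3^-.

Pb(IO3)2(s) <=> Pb^2+ + 2 IO3^-
Ksp = [Pb^2+][IO3^-]^2
Let s = moles of Pb(IO3)2 that dissolve per litre. [Pb^2+] = s, [IO3^-] = 0.080 + 2s ≈ 0.080 (since the IO3^- already present dominates).
Ksp ≈ s × (0.080)^2
s = 1.7 x 10^-11 M
Check: 2s = 3.4 × 10^-11 ≪ 0.080, so the approximation is valid.

s ≈ 1.7 × 10^-11 M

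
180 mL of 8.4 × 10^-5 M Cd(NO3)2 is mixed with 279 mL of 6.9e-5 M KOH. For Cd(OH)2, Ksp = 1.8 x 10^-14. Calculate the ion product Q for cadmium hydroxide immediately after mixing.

Q = 5.8 × 10^-14

Total volume = 180 + 279 = 459 mL.
[Cd^2+] = 8.4 × 10^-5 × (180/459) = 3.29 × 10^-5 M
[OH^-] = 6.9 × 10^-5 × (279/459) = 4.19 × 10^-5 M
Cd(OH)2(s) ⇌ Cd^2+ + 2 OH^-, so Q = [Cd^2+][OH^-]^2
Q = (3.29 × 10^-5)(4.19 × 10^-5)^2 = 5.8 × 10^-14
Q > Ksp, so Cd(OH)2 will precipitate.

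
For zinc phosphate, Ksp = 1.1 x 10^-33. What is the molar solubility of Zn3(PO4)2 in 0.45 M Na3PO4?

Zn3(PO4)2(s) <=> 3 Zn^2+(aq) + 2 PO4^3-(aq)
Ksp = [Zn^2+]^3[PO4^3-]^2
Let s = moles of Zn3(PO4)2 that dissolve per litre. [Zn^2+] = 3s, [PO4^3-] = 0.45 + 2s ≈ 0.45 (Ksp is small, so little additional dissolves).
Ksp ≈ (3s)^3 × (0.45)^2
s = 5.9 × 10^-12 M
Check: 2s = 1.2 × 10^-11 ≪ 0.45, so the approximation is valid.

s = 5.9 × 10^-12 M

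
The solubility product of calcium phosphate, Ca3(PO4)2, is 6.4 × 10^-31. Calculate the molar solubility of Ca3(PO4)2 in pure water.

s ≈ 3.6 × 10^-7 M

Ca3(PO4)2(s) ⇌ 3 Ca^2+(aq) + 2 PO4^3-(aq)
Ksp = [Ca^2+]^3[PO4^3-]^2
With molar solubility s: [Ca^2+] = 3s, [PO4^3-] = 2s.
Ksp = (3s)^3(2s)^2 = 108s^5
s = (6.4 × 10^-31 / 108)^(1/5) = 3.6 × 10^-7 M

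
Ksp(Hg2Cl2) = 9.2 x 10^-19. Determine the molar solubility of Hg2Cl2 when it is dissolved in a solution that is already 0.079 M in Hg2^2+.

Hg2Cl2(s) ⇌ Hg2^2+(aq) + 2 Cl^-(aq)
Ksp = [Hg2^2+][Cl^-]^2
Let s = moles of Hg2Cl2 that dissolve per litre. [Hg2^2+] = 0.079 + s ≈ 0.079, [Cl^-] = 2s (since the Hg2^2+ already present dominates).
Ksp ≈ 0.079 × (2s)^2
s = 1.7 × 10^-9 M
Check: s = 1.7 × 10^-9 ≪ 0.079, so the approximation is valid.

s ≈ 1.7 x 10^-9 M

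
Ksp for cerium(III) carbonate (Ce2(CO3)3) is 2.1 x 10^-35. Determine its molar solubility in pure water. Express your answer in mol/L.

Ce2(CO3)3(s) ⇌ 2 Ce^3+(aq) + 3 CO3^2-(aq)
Ksp = [Ce^3+]^2[CO3^2-]^3
Let s = molar solubility. Then [Ce^3+] = 2s and [CO3^2-] = 3s.
Substituting: Ksp = (2s)^2(3s)^3 = 108s^5
s = (2.1 x 10^-35 / 108)^(1/5) = 4.5 x 10^-8 M

s = 4.5e-8 M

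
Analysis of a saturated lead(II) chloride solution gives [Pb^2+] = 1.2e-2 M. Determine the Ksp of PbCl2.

Ksp ≈ 6.9 × 10^-6

PbCl2(s) ⇌ Pb^2+ + 2 Cl^-
Stoichiometry gives [Cl^-] = (2/1)[Pb^2+] = 2.40 × 10^-2 M.
Ksp = [Pb^2+][Cl^-]^2
Ksp = 1.2 x 10^-2 × (2.40 x 10^-2)^2 = 6.9 x 10^-6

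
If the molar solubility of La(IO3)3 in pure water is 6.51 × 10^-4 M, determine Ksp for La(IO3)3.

Ksp = 4.85 × 10^-12

La(IO3)3(s) ⇌ La^3+(aq) + 3 IO3^-(aq)
Let s = molar solubility. Then [La^3+] = s and [IO3^-] = 3s.
Ksp = [La^3+][IO3^-]^3
So Ksp = s × (3s)^3 = 27s^4
With s = 6.51 x 10^-4: Ksp = 4.85 × 10^-12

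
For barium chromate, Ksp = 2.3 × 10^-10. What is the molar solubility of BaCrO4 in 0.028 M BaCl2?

8.2e-9 M

BaCrO4(s) <=> Ba^2+(aq) + CrO4^2-(aq)
Ksp = [Ba^2+][CrO4^2-]
If s mol/L dissolves here, [Ba^2+] = 0.028 + s ≈ 0.028, [CrO4^2-] = s (since Ba^2+ from BaCl2 dominates).
Ksp ≈ 0.028 × s
s = 8.2 × 10^-9 M
Check: s = 8.2 × 10^-9 ≪ 0.028, so the approximation is valid.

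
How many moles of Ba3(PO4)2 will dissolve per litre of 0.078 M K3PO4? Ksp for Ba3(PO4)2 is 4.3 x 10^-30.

Ba3(PO4)2(s) ⇌ 3 Ba^2+ + 2 PO4^3-
Ksp = [Ba^2+]^3[PO4^3-]^2
If s mol/L dissolves here, [Ba^2+] = 3s, [PO4^3-] = 0.078 + 2s ≈ 0.078 (Ksp is small, so little additional dissolves).
Ksp ≈ (3s)^3 × (0.078)^2
s = 3.0 × 10^-10 M
Check: 2s = 5.9 x 10^-10 ≪ 0.078, so the approximation is valid.

3.0 × 10^-10 M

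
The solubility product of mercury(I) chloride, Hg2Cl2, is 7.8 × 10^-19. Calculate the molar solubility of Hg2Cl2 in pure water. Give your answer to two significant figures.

s = 5.8 × 10^-7 M

Hg2Cl2(s) ⇌ Hg2^2+ + 2 Cl^-
Ksp = [Hg2^2+][Cl^-]^2
If s mol/L of Hg2Cl2 dissolves, [Hg2^2+] = s and [Cl^-] = 2s.
Ksp = s(2s)^2 = 4s^3
s^3 = 7.8 × 10^-19 / 4, so s = 5.8 × 10^-7 M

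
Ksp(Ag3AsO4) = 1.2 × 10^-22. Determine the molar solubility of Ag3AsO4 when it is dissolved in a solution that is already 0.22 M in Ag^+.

1.1 × 10^-20 M

Ag3AsO4(s) <=> 3 Ag^+ + AsO4^3-
Ksp = [Ag^+]^3[AsO4^3-]
Let s be the molar solubility in this solution. [Ag^+] = 0.22 + 3s ≈ 0.22, [AsO4^3-] = s (common-ion effect: Ag^+ is already 0.22 M).
Ksp ≈ (0.22)^3 × s
s = 1.1 × 10^-20 M
Check: 3s = 3.4 x 10^-20 ≪ 0.22, so the approximation is valid.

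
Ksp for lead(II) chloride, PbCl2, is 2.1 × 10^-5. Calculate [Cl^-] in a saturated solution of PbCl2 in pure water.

0.035 M

PbCl2(s) ⇌ Pb^2+(aq) + 2 Cl^-(aq)
Ksp = [Pb^2+][Cl^-]^2
For each mole of PbCl2 that dissolves: [Pb^2+] = s, [Cl^-] = 2s.
Substituting: Ksp = s(2s)^2 = 4s^3
s^3 = 2.1 × 10^-5 / 4, so s = 1.74 × 10^-2 M
[Cl^-] = 2s = 3.5 × 10^-2 M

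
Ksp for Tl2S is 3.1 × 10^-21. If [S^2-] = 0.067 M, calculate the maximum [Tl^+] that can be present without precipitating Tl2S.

2.2e-10 M

Tl2S(s) ⇌ 2 Tl^+ + S^2-
Ksp = [Tl^+]^2[S^2-]
Precipitation begins when Q = Ksp. With [S^2-] = 0.067 M:
3.1 × 10^-21 = (0.067) × [Tl^+]^2
[Tl^+] = (3.1 × 10^-21 / 6.7 x 10^-2)^(1/2) = 2.2 × 10^-10 M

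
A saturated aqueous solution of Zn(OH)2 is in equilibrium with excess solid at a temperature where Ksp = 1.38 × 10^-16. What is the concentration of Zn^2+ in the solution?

[Zn^2+] ≈ 3.26e-6 M

Zn(OH)2(s) <=> Zn^2+(aq) + 2 OH^-(aq)
Ksp = [Zn^2+][OH^-]^2
Let s = molar solubility. Then [Zn^2+] = s and [OH^-] = 2s.
Ksp = s(2s)^2 = 4s^3
s = (1.38 × 10^-16 / 4)^(1/3) = 3.255 x 10^-6 M
[Zn^2+] = s = 3.26 × 10^-6 M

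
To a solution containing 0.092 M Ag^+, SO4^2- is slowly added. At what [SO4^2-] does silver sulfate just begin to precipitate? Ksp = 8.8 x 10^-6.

Ag2SO4(s) ⇌ 2 Ag^+ + SO4^2-
Ksp = [Ag^+]^2[SO4^2-]
Precipitation begins when Q = Ksp. With [Ag^+] = 0.092 M:
8.8 x 10^-6 = (0.092)^2 × [SO4^2-]
[SO4^2-] = (8.8 x 10^-6 / 8.46 × 10^-3) = 1.0 x 10^-3 M

[SO4^2-] = 1.0 × 10^-3 M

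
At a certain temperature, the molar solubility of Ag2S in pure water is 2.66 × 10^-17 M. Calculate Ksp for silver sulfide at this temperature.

Ag2S(s) <=> 2 Ag^+ + S^2-
If s mol/L of Ag2S dissolves, [Ag^+] = 2s and [S^2-] = s.
Ksp = [Ag^+]^2[S^2-]
So Ksp = (2s)^2 × s = 4s^3
With s = 2.66 × 10^-17: Ksp = 7.53 × 10^-50

7.53 × 10^-50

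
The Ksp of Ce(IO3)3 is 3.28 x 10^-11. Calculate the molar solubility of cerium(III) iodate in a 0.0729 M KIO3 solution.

s = 8.47 × 10^-8 M

Ce(IO3)3(s) ⇌ Ce^3+(aq) + 3 IO3^-(aq)
Ksp = [Ce^3+][IO3^-]^3
If s mol/L dissolves here, [Ce^3+] = s, [IO3^-] = 0.0729 + 3s ≈ 0.0729 (common-ion effect: IO3^- is already 0.0729 M).
Ksp ≈ s × (0.0729)^3
s = 8.47 × 10^-8 M
Check: 3s = 2.5 × 10^-7 ≪ 0.0729, so the approximation is valid.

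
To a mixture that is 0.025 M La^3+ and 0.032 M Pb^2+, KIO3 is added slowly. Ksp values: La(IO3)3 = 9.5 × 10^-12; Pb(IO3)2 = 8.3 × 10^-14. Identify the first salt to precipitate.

Pb(IO3)2

Precipitation of each salt starts when its ion product equals its Ksp.
For La(IO3)3: 9.5 × 10^-12 = 0.025 × [IO3^-]^3  ⇒  [IO3^-] = 7.2 × 10^-4 M.
For Pb(IO3)2: 8.3 × 10^-14 = 0.032 × [IO3^-]^2  ⇒  [IO3^-] = 1.6 × 10^-6 M.
The salt with the lower threshold [IO3^-] precipitates first: Pb(IO3)2.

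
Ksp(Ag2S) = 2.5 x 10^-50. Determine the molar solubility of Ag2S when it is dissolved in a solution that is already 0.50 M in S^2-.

s ≈ 1.1 x 10^-25 M

Ag2S(s) ⇌ 2 Ag^+ + S^2-
Ksp = [Ag^+]^2[S^2-]
If s mol/L dissolves here, [Ag^+] = 2s, [S^2-] = 0.50 + s ≈ 0.50 (common-ion effect: S^2- is already 0.50 M).
Ksp ≈ (2s)^2 × 0.50
s = 1.1 × 10^-25 M
Check: s = 1.1 × 10^-25 ≪ 0.50, so the approximation is valid.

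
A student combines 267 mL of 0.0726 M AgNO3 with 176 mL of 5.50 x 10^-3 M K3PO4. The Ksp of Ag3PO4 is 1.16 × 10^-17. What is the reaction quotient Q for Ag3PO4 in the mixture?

Total volume = 267 + 176 = 443 mL.
[Ag^+] = 7.26 x 10^-2 × (267/443) = 4.376 x 10^-2 M
[PO4^3-] = 5.50 x 10^-3 × (176/443) = 2.185 × 10^-3 M
Ag3PO4(s) ⇌ 3 Ag^+ + PO4^3-, so Q = [Ag^+]^3[PO4^3-]
Q = (4.376 x 10^-2)^3(2.185 × 10^-3) = 1.83 × 10^-7
Q > Ksp, so Ag3PO4 will precipitate.

1.83 x 10^-7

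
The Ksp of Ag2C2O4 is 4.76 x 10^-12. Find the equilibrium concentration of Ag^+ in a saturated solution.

Ag2C2O4(s) <=> 2 Ag^+(aq) + C2O4^2-(aq)
Ksp = [Ag^+]^2[C2O4^2-]
For each mole of Ag2C2O4 that dissolves: [Ag^+] = 2s, [C2O4^2-] = s.
Substituting: Ksp = (2s)^2s = 4s^3
Solving, s = (4.76 x 10^-12/4)^(1/3) = 1.060 × 10^-4 M
[Ag^+] = 2s = 2.12 x 10^-4 M

[Ag^+] = 2.12 × 10^-4 M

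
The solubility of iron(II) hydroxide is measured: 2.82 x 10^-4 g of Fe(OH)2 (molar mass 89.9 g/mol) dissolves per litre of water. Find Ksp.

Ksp ≈ 1.23 × 10^-16

Molar solubility s = (2.82 × 10^-4 g/L) / (89.9 g/mol) = 3.137 × 10^-6 M.
Fe(OH)2(s) <=> Fe^2+ + 2 OH^-
If s mol/L of Fe(OH)2 dissolves, [Fe^2+] = s and [OH^-] = 2s.
Ksp = [Fe^2+][OH^-]^2
Substituting: Ksp = s(2s)^2 = 4s^3
Ksp = 4 × (3.137 × 10^-6)^3 = 1.23 x 10^-16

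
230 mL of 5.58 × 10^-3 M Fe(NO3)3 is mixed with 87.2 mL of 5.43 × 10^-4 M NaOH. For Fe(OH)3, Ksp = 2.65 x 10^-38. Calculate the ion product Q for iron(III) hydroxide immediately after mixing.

Total volume = 230 + 87.2 = 317.2 mL.
[Fe^3+] = 5.58 × 10^-3 × (230/317.2) = 4.046 × 10^-3 M
[OH^-] = 5.43 × 10^-4 × (87.2/317.2) = 1.493 × 10^-4 M
Fe(OH)3(s) ⇌ Fe^3+(aq) + 3 OH^-(aq), so Q = [Fe^3+][OH^-]^3
Q = (4.046 × 10^-3)(1.493 × 10^-4)^3 = 1.35 x 10^-14
Q > Ksp, so Fe(OH)3 will precipitate.

Q ≈ 1.35 x 10^-14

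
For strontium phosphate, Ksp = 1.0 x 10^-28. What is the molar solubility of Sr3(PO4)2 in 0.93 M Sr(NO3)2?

5.6 × 10^-15 M

Sr3(PO4)2(s) ⇌ 3 Sr^2+(aq) + 2 PO4^3-(aq)
Ksp = [Sr^2+]^3[PO4^3-]^2
Let s = moles of Sr3(PO4)2 that dissolve per litre. [Sr^2+] = 0.93 + 3s ≈ 0.93, [PO4^3-] = 2s (Ksp is small, so little additional dissolves).
Ksp ≈ (0.93)^3 × (2s)^2
s = 5.6 × 10^-15 M
Check: 3s = 1.7 × 10^-14 ≪ 0.93, so the approximation is valid.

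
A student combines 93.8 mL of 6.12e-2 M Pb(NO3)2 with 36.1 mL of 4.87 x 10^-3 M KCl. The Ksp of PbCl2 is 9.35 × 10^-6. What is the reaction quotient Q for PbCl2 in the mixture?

Q = 8.09 × 10^-8

Total volume = 93.8 + 36.1 = 129.9 mL.
[Pb^2+] = 6.12 × 10^-2 × (93.8/129.9) = 4.419 × 10^-2 M
[Cl^-] = 4.87 x 10^-3 × (36.1/129.9) = 1.353 × 10^-3 M
PbCl2(s) <=> Pb^2+ + 2 Cl^-, so Q = [Pb^2+][Cl^-]^2
Q = (4.419 × 10^-2)(1.353 × 10^-3)^2 = 8.09 × 10^-8
Q < Ksp, so no precipitate of PbCl2 forms.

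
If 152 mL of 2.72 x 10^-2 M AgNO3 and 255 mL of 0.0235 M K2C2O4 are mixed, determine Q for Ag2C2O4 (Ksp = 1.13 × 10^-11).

1.52 x 10^-6

Total volume = 152 + 255 = 407 mL.
[Ag^+] = 2.72 × 10^-2 × (152/407) = 1.016 × 10^-2 M
[C2O4^2-] = 2.35 x 10^-2 × (255/407) = 1.472 × 10^-2 M
Ag2C2O4(s) <=> 2 Ag^+(aq) + C2O4^2-(aq), so Q = [Ag^+]^2[C2O4^2-]
Q = (1.016 x 10^-2)^2(1.472 × 10^-2) = 1.52 × 10^-6
Q > Ksp, so Ag2C2O4 will precipitate.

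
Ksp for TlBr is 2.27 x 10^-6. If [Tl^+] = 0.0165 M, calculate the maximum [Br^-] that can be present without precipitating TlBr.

TlBr(s) ⇌ Tl^+(aq) + Br^-(aq)
Ksp = [Tl^+][Br^-]
Precipitation begins when Q = Ksp. With [Tl^+] = 0.0165 M:
2.27 x 10^-6 = (0.0165) × [Br^-]
[Br^-] = (2.27 x 10^-6 / 1.65 × 10^-2) = 1.38 × 10^-4 M

1.38 x 10^-4 M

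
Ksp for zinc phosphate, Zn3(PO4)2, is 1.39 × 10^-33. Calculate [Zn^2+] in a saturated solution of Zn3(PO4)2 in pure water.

[Zn^2+] ≈ 3.16 × 10^-7 M

Zn3(PO4)2(s) <=> 3 Zn^2+(aq) + 2 PO4^3-(aq)
Ksp = [Zn^2+]^3[PO4^3-]^2
For each mole of Zn3(PO4)2 that dissolves: [Zn^2+] = 3s, [PO4^3-] = 2s.
So Ksp = (3s)^3 × (2s)^2 = 108s^5
s = (1.39 × 10^-33 / 108)^(1/5) = 1.052 x 10^-7 M
[Zn^2+] = 3s = 3.16 × 10^-7 M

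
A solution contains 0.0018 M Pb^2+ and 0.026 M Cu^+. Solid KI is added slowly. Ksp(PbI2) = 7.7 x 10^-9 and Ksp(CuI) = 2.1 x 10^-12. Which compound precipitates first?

CuI

Each salt begins to precipitate when Q = Ksp, i.e. when [I^-] reaches its threshold.
For PbI2: 7.7 x 10^-9 = 0.0018 × [I^-]^2  ⇒  [I^-] = 2.1 × 10^-3 M.
For CuI: 2.1 x 10^-12 = 0.026 × [I^-]  ⇒  [I^-] = 8.1 × 10^-11 M.
The salt with the lower threshold [I^-] precipitates first: CuI.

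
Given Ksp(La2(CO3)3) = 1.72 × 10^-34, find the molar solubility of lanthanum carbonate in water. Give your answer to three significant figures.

La2(CO3)3(s) ⇌ 2 La^3+(aq) + 3 CO3^2-(aq)
Ksp = [La^3+]^2[CO3^2-]^3
For each mole of La2(CO3)3 that dissolves: [La^3+] = 2s, [CO3^2-] = 3s.
Substituting: Ksp = (2s)^2(3s)^3 = 108s^5
s = (1.72 × 10^-34 / 108)^(1/5) = 6.93 x 10^-8 M

s = 6.93 x 10^-8 M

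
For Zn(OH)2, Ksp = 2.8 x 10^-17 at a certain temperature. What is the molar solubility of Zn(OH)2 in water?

Zn(OH)2(s) ⇌ Zn^2+(aq) + 2 OH^-(aq)
Ksp = [Zn^2+][OH^-]^2
Let s = molar solubility. Then [Zn^2+] = s and [OH^-] = 2s.
Substituting: Ksp = s(2s)^2 = 4s^3
s^3 = 2.8 x 10^-17 / 4, so s = 1.9 × 10^-6 M

1.9 x 10^-6 M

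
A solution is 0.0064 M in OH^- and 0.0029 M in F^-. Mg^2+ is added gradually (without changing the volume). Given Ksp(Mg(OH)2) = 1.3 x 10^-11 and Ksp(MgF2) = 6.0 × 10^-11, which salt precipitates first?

Precipitation of each salt starts when its ion product equals its Ksp.
For Mg(OH)2: 1.3 x 10^-11 = (0.0064)^2 × [Mg^2+]  ⇒  [Mg^2+] = 3.2 × 10^-7 M.
For MgF2: 6.0 × 10^-11 = (0.0029)^2 × [Mg^2+]  ⇒  [Mg^2+] = 7.1 × 10^-6 M.
The salt with the lower threshold [Mg^2+] precipitates first: Mg(OH)2.

Mg(OH)2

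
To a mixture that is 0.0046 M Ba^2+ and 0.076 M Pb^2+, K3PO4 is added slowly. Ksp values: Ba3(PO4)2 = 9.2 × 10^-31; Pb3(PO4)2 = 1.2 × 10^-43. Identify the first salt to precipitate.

Pb3(PO4)2

Each salt begins to precipitate when Q = Ksp, i.e. when [PO4^3-] reaches its threshold.
For Ba3(PO4)2: 9.2 × 10^-31 = (0.0046)^3 × [PO4^3-]^2  ⇒  [PO4^3-] = 3.1 x 10^-12 M.
For Pb3(PO4)2: 1.2 × 10^-43 = (0.076)^3 × [PO4^3-]^2  ⇒  [PO4^3-] = 1.7 x 10^-20 M.
The salt with the lower threshold [PO4^3-] precipitates first: Pb3(PO4)2.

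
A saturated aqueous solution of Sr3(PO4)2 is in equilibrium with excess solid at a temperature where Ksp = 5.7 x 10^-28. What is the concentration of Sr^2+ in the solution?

4.2 × 10^-6 M

Sr3(PO4)2(s) ⇌ 3 Sr^2+ + 2 PO4^3-
Ksp = [Sr^2+]^3[PO4^3-]^2
With molar solubility s: [Sr^2+] = 3s, [PO4^3-] = 2s.
Substituting: Ksp = (3s)^3(2s)^2 = 108s^5
Solving, s = (5.7 x 10^-28/108)^(1/5) = 1.39 × 10^-6 M
[Sr^2+] = 3s = 4.2 x 10^-6 M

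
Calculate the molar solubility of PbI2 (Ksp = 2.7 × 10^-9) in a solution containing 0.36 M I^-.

PbI2(s) ⇌ Pb^2+ + 2 I^-
Ksp = [Pb^2+][I^-]^2
If s mol/L dissolves here, [Pb^2+] = s, [I^-] = 0.36 + 2s ≈ 0.36 (since the I^- already present dominates).
Ksp ≈ s × (0.36)^2
s = 2.1 x 10^-8 M
Check: 2s = 4.2 × 10^-8 ≪ 0.36, so the approximation is valid.

2.1 × 10^-8 M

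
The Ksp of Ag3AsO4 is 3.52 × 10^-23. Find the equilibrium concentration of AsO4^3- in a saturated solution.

1.07e-6 M

Ag3AsO4(s) ⇌ 3 Ag^+ + AsO4^3-
Ksp = [Ag^+]^3[AsO4^3-]
With molar solubility s: [Ag^+] = 3s, [AsO4^3-] = s.
Substituting: Ksp = (3s)^3s = 27s^4
Solving, s = (3.52 × 10^-23/27)^(1/4) = 1.069 × 10^-6 M
[AsO4^3-] = s = 1.07 × 10^-6 M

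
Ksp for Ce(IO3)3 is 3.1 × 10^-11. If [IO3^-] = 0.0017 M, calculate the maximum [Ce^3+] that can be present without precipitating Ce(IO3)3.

[Ce^3+] ≈ 6.3e-3 M

Ce(IO3)3(s) <=> Ce^3+(aq) + 3 IO3^-(aq)
Ksp = [Ce^3+][IO3^-]^3
Precipitation begins when Q = Ksp. With [IO3^-] = 0.0017 M:
3.1 × 10^-11 = (0.0017)^3 × [Ce^3+]
[Ce^3+] = (3.1 × 10^-11 / 4.91 × 10^-9) = 6.3 × 10^-3 M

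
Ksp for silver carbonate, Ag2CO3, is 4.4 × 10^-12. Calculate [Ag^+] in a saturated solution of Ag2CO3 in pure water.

Ag2CO3(s) ⇌ 2 Ag^+(aq) + CO3^2-(aq)
Ksp = [Ag^+]^2[CO3^2-]
If s mol/L of Ag2CO3 dissolves, [Ag^+] = 2s and [CO3^2-] = s.
Ksp = (2s)^2s = 4s^3
Solving, s = (4.4 × 10^-12/4)^(1/3) = 1.03 x 10^-4 M
[Ag^+] = 2s = 2.1 × 10^-4 M

[Ag^+] ≈ 2.1 x 10^-4 M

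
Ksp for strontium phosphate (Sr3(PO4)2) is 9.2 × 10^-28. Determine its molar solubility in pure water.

1.5 × 10^-6 M

Sr3(PO4)2(s) <=> 3 Sr^2+(aq) + 2 PO4^3-(aq)
Ksp = [Sr^2+]^3[PO4^3-]^2
Let s = molar solubility. Then [Sr^2+] = 3s and [PO4^3-] = 2s.
So Ksp = (3s)^3 × (2s)^2 = 108s^5
s = (9.2 × 10^-28 / 108)^(1/5) = 1.5 x 10^-6 M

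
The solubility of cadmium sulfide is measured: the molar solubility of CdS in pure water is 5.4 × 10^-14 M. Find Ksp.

2.9 × 10^-27

CdS(s) <=> Cd^2+(aq) + S^2-(aq)
Let s = molar solubility. Then [Cd^2+] = s and [S^2-] = s.
Ksp = [Cd^2+][S^2-]
Ksp = (s)(s) = s^2
With s = 5.4 × 10^-14: Ksp = 2.9 × 10^-27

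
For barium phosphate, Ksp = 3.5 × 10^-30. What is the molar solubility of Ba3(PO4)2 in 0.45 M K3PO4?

s ≈ 8.6 x 10^-11 M

Ba3(PO4)2(s) ⇌ 3 Ba^2+ + 2 PO4^3-
Ksp = [Ba^2+]^3[PO4^3-]^2
Let s = moles of Ba3(PO4)2 that dissolve per litre. [Ba^2+] = 3s, [PO4^3-] = 0.45 + 2s ≈ 0.45 (common-ion effect: PO4^3- is already 0.45 M).
Ksp ≈ (3s)^3 × (0.45)^2
s = 8.6 x 10^-11 M
Check: 2s = 1.7 × 10^-10 ≪ 0.45, so the approximation is valid.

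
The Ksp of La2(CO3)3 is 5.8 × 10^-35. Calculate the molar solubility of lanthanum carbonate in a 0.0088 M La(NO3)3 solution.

La2(CO3)3(s) ⇌ 2 La^3+ + 3 CO3^2-
Ksp = [La^3+]^2[CO3^2-]^3
Let s = moles of La2(CO3)3 that dissolve per litre. [La^3+] = 0.0088 + 2s ≈ 0.0088, [CO3^2-] = 3s (Ksp is small, so little additional dissolves).
Ksp ≈ (0.0088)^2 × (3s)^3
s = 3.0 × 10^-11 M
Check: 2s = 6.1 × 10^-11 ≪ 0.0088, so the approximation is valid.

s ≈ 3.0 x 10^-11 M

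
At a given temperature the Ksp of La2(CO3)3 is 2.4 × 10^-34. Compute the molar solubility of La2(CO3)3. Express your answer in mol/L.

La2(CO3)3(s) <=> 2 La^3+ + 3 CO3^2-
Ksp = [La^3+]^2[CO3^2-]^3
For each mole of La2(CO3)3 that dissolves: [La^3+] = 2s, [CO3^2-] = 3s.
Ksp = (2s)^2(3s)^3 = 108s^5
s = (2.4 × 10^-34 / 108)^(1/5) = 7.4 × 10^-8 M

s ≈ 7.4 × 10^-8 M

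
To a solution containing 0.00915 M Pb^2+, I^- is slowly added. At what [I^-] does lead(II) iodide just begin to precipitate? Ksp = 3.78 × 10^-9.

6.43e-4 M

PbI2(s) <=> Pb^2+ + 2 I^-
Ksp = [Pb^2+][I^-]^2
Precipitation begins when Q = Ksp. With [Pb^2+] = 0.00915 M:
3.78 × 10^-9 = (0.00915) × [I^-]^2
[I^-] = (3.78 × 10^-9 / 9.15 × 10^-3)^(1/2) = 6.43 × 10^-4 M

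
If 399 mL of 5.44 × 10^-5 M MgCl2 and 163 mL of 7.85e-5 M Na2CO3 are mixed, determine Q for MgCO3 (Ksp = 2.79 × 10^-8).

Q ≈ 8.79 × 10^-10

Total volume = 399 + 163 = 562 mL.
[Mg^2+] = 5.44 × 10^-5 × (399/562) = 3.862 × 10^-5 M
[CO3^2-] = 7.85 x 10^-5 × (163/562) = 2.277 × 10^-5 M
MgCO3(s) ⇌ Mg^2+(aq) + CO3^2-(aq), so Q = [Mg^2+][CO3^2-]
Q = (3.862 x 10^-5)(2.277 × 10^-5) = 8.79 x 10^-10
Q < Ksp, so no precipitate of MgCO3 forms.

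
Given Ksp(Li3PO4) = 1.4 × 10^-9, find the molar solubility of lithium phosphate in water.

Li3PO4(s) ⇌ 3 Li^+ + PO4^3-
Ksp = [Li^+]^3[PO4^3-]
If s mol/L of Li3PO4 dissolves, [Li^+] = 3s and [PO4^3-] = s.
So Ksp = (3s)^3 × s = 27s^4
s^4 = 1.4 × 10^-9 / 27, so s = 2.7 × 10^-3 M

s = 2.7e-3 M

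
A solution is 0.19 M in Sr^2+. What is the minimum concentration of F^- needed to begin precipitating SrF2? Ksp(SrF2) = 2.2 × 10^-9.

SrF2(s) ⇌ Sr^2+ + 2 F^-
Ksp = [Sr^2+][F^-]^2
Precipitation begins when Q = Ksp. With [Sr^2+] = 0.19 M:
2.2 × 10^-9 = (0.19) × [F^-]^2
[F^-] = (2.2 × 10^-9 / 1.9 × 10^-1)^(1/2) = 1.1 × 10^-4 M

[F^-] = 1.1 × 10^-4 M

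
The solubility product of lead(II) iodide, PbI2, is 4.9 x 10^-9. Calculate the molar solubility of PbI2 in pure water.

PbI2(s) <=> Pb^2+ + 2 I^-
Ksp = [Pb^2+][I^-]^2
With molar solubility s: [Pb^2+] = s, [I^-] = 2s.
So Ksp = s × (2s)^2 = 4s^3
s = (4.9 x 10^-9 / 4)^(1/3) = 1.1 x 10^-3 M

s = 1.1e-3 M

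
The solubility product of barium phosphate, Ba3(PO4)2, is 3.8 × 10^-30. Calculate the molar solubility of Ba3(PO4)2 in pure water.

5.1 × 10^-7 M

Ba3(PO4)2(s) ⇌ 3 Ba^2+(aq) + 2 PO4^3-(aq)
Ksp = [Ba^2+]^3[PO4^3-]^2
Let s = molar solubility. Then [Ba^2+] = 3s and [PO4^3-] = 2s.
Substituting: Ksp = (3s)^3(2s)^2 = 108s^5
s = (3.8 × 10^-30 / 108)^(1/5) = 5.1 x 10^-7 M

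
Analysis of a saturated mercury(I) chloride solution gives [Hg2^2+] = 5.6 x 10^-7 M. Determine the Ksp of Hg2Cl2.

Ksp = 7.0e-19

Hg2Cl2(s) ⇌ Hg2^2+(aq) + 2 Cl^-(aq)
Stoichiometry gives [Cl^-] = (2/1)[Hg2^2+] = 1.12 × 10^-6 M.
Ksp = [Hg2^2+][Cl^-]^2
Ksp = 5.6 x 10^-7 × (1.12 × 10^-6)^2 = 7.0 × 10^-19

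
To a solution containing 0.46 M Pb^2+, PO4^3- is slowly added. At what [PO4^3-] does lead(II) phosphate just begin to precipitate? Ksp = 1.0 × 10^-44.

Pb3(PO4)2(s) ⇌ 3 Pb^2+(aq) + 2 PO4^3-(aq)
Ksp = [Pb^2+]^3[PO4^3-]^2
Precipitation begins when Q = Ksp. With [Pb^2+] = 0.46 M:
1.0 × 10^-44 = (0.46)^3 × [PO4^3-]^2
[PO4^3-] = (1.0 × 10^-44 / 9.73 x 10^-2)^(1/2) = 3.2 x 10^-22 M

[PO4^3-] ≈ 3.2 × 10^-22 M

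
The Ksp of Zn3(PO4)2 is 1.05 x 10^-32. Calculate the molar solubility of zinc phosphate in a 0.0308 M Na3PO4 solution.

Zn3(PO4)2(s) <=> 3 Zn^2+ + 2 PO4^3-
Ksp = [Zn^2+]^3[PO4^3-]^2
Let s = moles of Zn3(PO4)2 that dissolve per litre. [Zn^2+] = 3s, [PO4^3-] = 0.0308 + 2s ≈ 0.0308 (common-ion effect: PO4^3- is already 0.0308 M).
Ksp ≈ (3s)^3 × (0.0308)^2
s = 7.43 × 10^-11 M
Check: 2s = 1.5 × 10^-10 ≪ 0.0308, so the approximation is valid.

s = 7.43e-11 M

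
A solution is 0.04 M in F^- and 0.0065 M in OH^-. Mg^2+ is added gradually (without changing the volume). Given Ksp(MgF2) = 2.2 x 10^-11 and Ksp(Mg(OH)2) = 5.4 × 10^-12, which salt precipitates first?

Precipitation of each salt starts when its ion product equals its Ksp.
For MgF2: 2.2 x 10^-11 = (0.04)^2 × [Mg^2+]  ⇒  [Mg^2+] = 1.4 × 10^-8 M.
For Mg(OH)2: 5.4 × 10^-12 = (0.0065)^2 × [Mg^2+]  ⇒  [Mg^2+] = 1.3 × 10^-7 M.
The salt with the lower threshold [Mg^2+] precipitates first: MgF2.

MgF2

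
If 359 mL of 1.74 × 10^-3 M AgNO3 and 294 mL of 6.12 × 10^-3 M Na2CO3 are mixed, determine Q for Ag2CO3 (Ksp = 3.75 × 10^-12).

Q = 2.52e-9

Total volume = 359 + 294 = 653 mL.
[Ag^+] = 1.74 × 10^-3 × (359/653) = 9.566 × 10^-4 M
[CO3^2-] = 6.12 × 10^-3 × (294/653) = 2.755 × 10^-3 M
Ag2CO3(s) ⇌ 2 Ag^+ + CO3^2-, so Q = [Ag^+]^2[CO3^2-]
Q = (9.566 × 10^-4)^2(2.755 × 10^-3) = 2.52 × 10^-9
Q > Ksp, so Ag2CO3 will precipitate.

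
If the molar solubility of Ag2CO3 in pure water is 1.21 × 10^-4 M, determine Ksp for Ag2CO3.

Ag2CO3(s) <=> 2 Ag^+(aq) + CO3^2-(aq)
If s mol/L of Ag2CO3 dissolves, [Ag^+] = 2s and [CO3^2-] = s.
Ksp = [Ag^+]^2[CO3^2-]
Ksp = (2s)^2s = 4s^3
Ksp = 4 × (1.21 x 10^-4)^3 = 7.09 × 10^-12

Ksp ≈ 7.09e-12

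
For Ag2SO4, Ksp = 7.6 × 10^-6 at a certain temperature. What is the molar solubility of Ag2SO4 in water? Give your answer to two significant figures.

Ag2SO4(s) ⇌ 2 Ag^+(aq) + SO4^2-(aq)
Ksp = [Ag^+]^2[SO4^2-]
With molar solubility s: [Ag^+] = 2s, [SO4^2-] = s.
Ksp = (2s)^2s = 4s^3
s = (7.6 × 10^-6 / 4)^(1/3) = 1.2 × 10^-2 M

1.2 x 10^-2 M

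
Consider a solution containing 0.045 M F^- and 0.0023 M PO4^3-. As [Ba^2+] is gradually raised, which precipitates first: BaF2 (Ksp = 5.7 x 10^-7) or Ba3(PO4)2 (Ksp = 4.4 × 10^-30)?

Each salt begins to precipitate when Q = Ksp, i.e. when [Ba^2+] reaches its threshold.
For BaF2: 5.7 x 10^-7 = (0.045)^2 × [Ba^2+]  ⇒  [Ba^2+] = 2.8 x 10^-4 M.
For Ba3(PO4)2: 4.4 × 10^-30 = (0.0023)^2 × [Ba^2+]^3  ⇒  [Ba^2+] = 9.4 x 10^-9 M.
The salt with the lower threshold [Ba^2+] precipitates first: Ba3(PO4)2.

Ba3(PO4)2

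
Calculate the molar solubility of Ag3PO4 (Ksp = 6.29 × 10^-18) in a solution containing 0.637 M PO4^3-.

Ag3PO4(s) ⇌ 3 Ag^+(aq) + PO4^3-(aq)
Ksp = [Ag^+]^3[PO4^3-]
If s mol/L dissolves here, [Ag^+] = 3s, [PO4^3-] = 0.637 + s ≈ 0.637 (common-ion effect: PO4^3- is already 0.637 M).
Ksp ≈ (3s)^3 × 0.637
s = 7.15 × 10^-7 M
Check: s = 7.2 × 10^-7 ≪ 0.637, so the approximation is valid.

s ≈ 7.15 × 10^-7 M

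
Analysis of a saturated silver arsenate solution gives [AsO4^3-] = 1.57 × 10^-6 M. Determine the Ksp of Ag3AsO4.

Ag3AsO4(s) <=> 3 Ag^+(aq) + AsO4^3-(aq)
Stoichiometry gives [Ag^+] = (3/1)[AsO4^3-] = 4.710 × 10^-6 M.
Ksp = [Ag^+]^3[AsO4^3-]
Ksp = (4.710 × 10^-6)^3 × 1.57 x 10^-6 = 1.64 × 10^-22

Ksp ≈ 1.64 × 10^-22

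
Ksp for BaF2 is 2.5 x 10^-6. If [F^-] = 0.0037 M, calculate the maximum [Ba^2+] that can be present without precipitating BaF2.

[Ba^2+] ≈ 0.18 M

BaF2(s) <=> Ba^2+(aq) + 2 F^-(aq)
Ksp = [Ba^2+][F^-]^2
Precipitation begins when Q = Ksp. With [F^-] = 0.0037 M:
2.5 x 10^-6 = (0.0037)^2 × [Ba^2+]
[Ba^2+] = (2.5 x 10^-6 / 1.37 × 10^-5) = 1.8 × 10^-1 M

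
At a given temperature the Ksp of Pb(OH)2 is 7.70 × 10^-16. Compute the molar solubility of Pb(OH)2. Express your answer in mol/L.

Pb(OH)2(s) ⇌ Pb^2+ + 2 OH^-
Ksp = [Pb^2+][OH^-]^2
If s mol/L of Pb(OH)2 dissolves, [Pb^2+] = s and [OH^-] = 2s.
Ksp = s(2s)^2 = 4s^3
s^3 = 7.70 × 10^-16 / 4, so s = 5.77 × 10^-6 M

s = 5.77e-6 M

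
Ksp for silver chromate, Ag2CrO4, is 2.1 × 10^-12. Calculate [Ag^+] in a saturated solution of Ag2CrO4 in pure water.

[Ag^+] ≈ 1.6 × 10^-4 M

Ag2CrO4(s) ⇌ 2 Ag^+(aq) + CrO4^2-(aq)
Ksp = [Ag^+]^2[CrO4^2-]
With molar solubility s: [Ag^+] = 2s, [CrO4^2-] = s.
Substituting: Ksp = (2s)^2s = 4s^3
s^3 = 2.1 × 10^-12 / 4, so s = 8.07 x 10^-5 M
[Ag^+] = 2s = 1.6 × 10^-4 M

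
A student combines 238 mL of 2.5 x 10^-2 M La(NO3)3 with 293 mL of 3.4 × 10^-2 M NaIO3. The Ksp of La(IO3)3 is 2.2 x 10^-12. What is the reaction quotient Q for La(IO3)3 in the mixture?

7.4 x 10^-8

Total volume = 238 + 293 = 531 mL.
[La^3+] = 2.5 × 10^-2 × (238/531) = 1.12 × 10^-2 M
[IO3^-] = 3.4 × 10^-2 × (293/531) = 1.88 × 10^-2 M
La(IO3)3(s) ⇌ La^3+(aq) + 3 IO3^-(aq), so Q = [La^3+][IO3^-]^3
Q = (1.12 × 10^-2)(1.88 × 10^-2)^3 = 7.4 × 10^-8
Q > Ksp, so La(IO3)3 will precipitate.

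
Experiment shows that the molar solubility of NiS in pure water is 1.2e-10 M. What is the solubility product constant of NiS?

NiS(s) ⇌ Ni^2+ + S^2-
For each mole of NiS that dissolves: [Ni^2+] = s, [S^2-] = s.
Ksp = [Ni^2+][S^2-]
Ksp = s^2
With s = 1.2 × 10^-10: Ksp = 1.4 × 10^-20

Ksp ≈ 1.4 x 10^-20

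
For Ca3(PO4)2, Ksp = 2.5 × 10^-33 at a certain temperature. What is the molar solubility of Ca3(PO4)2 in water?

s ≈ 1.2 x 10^-7 M

Ca3(PO4)2(s) ⇌ 3 Ca^2+ + 2 PO4^3-
Ksp = [Ca^2+]^3[PO4^3-]^2
If s mol/L of Ca3(PO4)2 dissolves, [Ca^2+] = 3s and [PO4^3-] = 2s.
Ksp = (3s)^3(2s)^2 = 108s^5
Solving, s = (2.5 × 10^-33/108)^(1/5) = 1.2 × 10^-7 M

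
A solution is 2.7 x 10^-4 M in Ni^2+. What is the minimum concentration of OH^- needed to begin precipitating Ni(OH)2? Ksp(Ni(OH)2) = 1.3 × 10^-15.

[OH^-] ≈ 2.2 × 10^-6 M

Ni(OH)2(s) ⇌ Ni^2+ + 2 OH^-
Ksp = [Ni^2+][OH^-]^2
Precipitation begins when Q = Ksp. With [Ni^2+] = 2.7 x 10^-4 M:
1.3 × 10^-15 = (2.7 x 10^-4) × [OH^-]^2
[OH^-] = (1.3 × 10^-15 / 2.7 × 10^-4)^(1/2) = 2.2 × 10^-6 M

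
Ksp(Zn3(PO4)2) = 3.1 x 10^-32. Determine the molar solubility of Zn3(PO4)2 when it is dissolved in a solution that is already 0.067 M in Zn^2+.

Zn3(PO4)2(s) ⇌ 3 Zn^2+ + 2 PO4^3-
Ksp = [Zn^2+]^3[PO4^3-]^2
If s mol/L dissolves here, [Zn^2+] = 0.067 + 3s ≈ 0.067, [PO4^3-] = 2s (common-ion effect: Zn^2+ is already 0.067 M).
Ksp ≈ (0.067)^3 × (2s)^2
s = 5.1 × 10^-15 M
Check: 3s = 1.5 x 10^-14 ≪ 0.067, so the approximation is valid.

s = 5.1 × 10^-15 M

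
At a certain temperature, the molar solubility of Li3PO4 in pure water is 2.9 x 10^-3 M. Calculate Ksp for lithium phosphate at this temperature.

Ksp = 1.9 × 10^-9

Li3PO4(s) ⇌ 3 Li^+ + PO4^3-
If s mol/L of Li3PO4 dissolves, [Li^+] = 3s and [PO4^3-] = s.
Ksp = [Li^+]^3[PO4^3-]
Ksp = (3s)^3s = 27s^4
With s = 2.9 x 10^-3: Ksp = 1.9 x 10^-9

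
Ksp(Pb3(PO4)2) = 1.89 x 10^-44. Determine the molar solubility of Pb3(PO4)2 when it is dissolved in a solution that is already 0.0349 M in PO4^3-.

Pb3(PO4)2(s) ⇌ 3 Pb^2+ + 2 PO4^3-
Ksp = [Pb^2+]^3[PO4^3-]^2
Let s be the molar solubility in this solution. [Pb^2+] = 3s, [PO4^3-] = 0.0349 + 2s ≈ 0.0349 (since the PO4^3- already present dominates).
Ksp ≈ (3s)^3 × (0.0349)^2
s = 8.31 x 10^-15 M
Check: 2s = 1.7 x 10^-14 ≪ 0.0349, so the approximation is valid.

s = 8.31 × 10^-15 M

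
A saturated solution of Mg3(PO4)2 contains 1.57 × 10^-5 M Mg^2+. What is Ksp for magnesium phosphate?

Ksp = 4.24 × 10^-25

Mg3(PO4)2(s) ⇌ 3 Mg^2+(aq) + 2 PO4^3-(aq)
Stoichiometry gives [PO4^3-] = (2/3)[Mg^2+] = 1.047 × 10^-5 M.
Ksp = [Mg^2+]^3[PO4^3-]^2
Ksp = (1.57 × 10^-5)^3 × (1.047 × 10^-5)^2 = 4.24 x 10^-25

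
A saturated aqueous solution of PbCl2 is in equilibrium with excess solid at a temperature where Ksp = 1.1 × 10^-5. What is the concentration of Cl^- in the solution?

[Cl^-] = 0.028 M

PbCl2(s) <=> Pb^2+ + 2 Cl^-
Ksp = [Pb^2+][Cl^-]^2
For each mole of PbCl2 that dissolves: [Pb^2+] = s, [Cl^-] = 2s.
So Ksp = s × (2s)^2 = 4s^3
Solving, s = (1.1 × 10^-5/4)^(1/3) = 1.40 × 10^-2 M
[Cl^-] = 2s = 2.8 × 10^-2 M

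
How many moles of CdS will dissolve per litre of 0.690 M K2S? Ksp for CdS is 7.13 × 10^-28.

CdS(s) <=> Cd^2+(aq) + S^2-(aq)
Ksp = [Cd^2+][S^2-]
Let s be the molar solubility in this solution. [Cd^2+] = s, [S^2-] = 0.690 + s ≈ 0.690 (common-ion effect: S^2- is already 0.690 M).
Ksp ≈ s × 0.690
s = 1.03 × 10^-27 M
Check: s = 1.0 x 10^-27 ≪ 0.690, so the approximation is valid.

s = 1.03 × 10^-27 M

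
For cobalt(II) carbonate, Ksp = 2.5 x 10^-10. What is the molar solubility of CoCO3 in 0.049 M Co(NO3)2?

CoCO3(s) <=> Co^2+ + CO3^2-
Ksp = [Co^2+][CO3^2-]
Let s be the molar solubility in this solution. [Co^2+] = 0.049 + s ≈ 0.049, [CO3^2-] = s (since Co^2+ from Co(NO3)2 dominates).
Ksp ≈ 0.049 × s
s = 5.1 x 10^-9 M
Check: s = 5.1 × 10^-9 ≪ 0.049, so the approximation is valid.

s ≈ 5.1 × 10^-9 M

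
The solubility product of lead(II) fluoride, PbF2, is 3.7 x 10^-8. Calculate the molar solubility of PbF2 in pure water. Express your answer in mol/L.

s ≈ 2.1 × 10^-3 M

PbF2(s) ⇌ Pb^2+ + 2 F^-
Ksp = [Pb^2+][F^-]^2
Let s = molar solubility. Then [Pb^2+] = s and [F^-] = 2s.
So Ksp = s × (2s)^2 = 4s^3
s = (3.7 x 10^-8 / 4)^(1/3) = 2.1 × 10^-3 M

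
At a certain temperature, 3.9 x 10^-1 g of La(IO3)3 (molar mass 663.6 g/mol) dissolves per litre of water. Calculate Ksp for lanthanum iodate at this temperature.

Molar solubility s = (3.9 × 10^-1 g/L) / (663.6 g/mol) = 5.88 × 10^-4 M.
La(IO3)3(s) <=> La^3+ + 3 IO3^-
With molar solubility s: [La^3+] = s, [IO3^-] = 3s.
Ksp = [La^3+][IO3^-]^3
Substituting: Ksp = s(3s)^3 = 27s^4
Ksp = 27 × (5.88 x 10^-4)^4 = 3.2 x 10^-12

Ksp = 3.2e-12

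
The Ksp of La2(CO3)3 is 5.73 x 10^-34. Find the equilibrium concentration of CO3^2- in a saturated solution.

[CO3^2-] = 2.64 × 10^-7 M

La2(CO3)3(s) ⇌ 2 La^3+(aq) + 3 CO3^2-(aq)
Ksp = [La^3+]^2[CO3^2-]^3
With molar solubility s: [La^3+] = 2s, [CO3^2-] = 3s.
Substituting: Ksp = (2s)^2(3s)^3 = 108s^5
Solving, s = (5.73 x 10^-34/108)^(1/5) = 8.809 x 10^-8 M
[CO3^2-] = 3s = 2.64 x 10^-7 M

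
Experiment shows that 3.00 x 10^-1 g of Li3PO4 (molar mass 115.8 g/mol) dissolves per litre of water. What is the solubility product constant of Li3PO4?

Molar solubility s = (3.00 × 10^-1 g/L) / (115.8 g/mol) = 2.591 x 10^-3 M.
Li3PO4(s) <=> 3 Li^+(aq) + PO4^3-(aq)
For each mole of Li3PO4 that dissolves: [Li^+] = 3s, [PO4^3-] = s.
Ksp = [Li^+]^3[PO4^3-]
Substituting: Ksp = (3s)^3s = 27s^4
Ksp = 27 × (2.591 × 10^-3)^4 = 1.22 × 10^-9

1.22 x 10^-9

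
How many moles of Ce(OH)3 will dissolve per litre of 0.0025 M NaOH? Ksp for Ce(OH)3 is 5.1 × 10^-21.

Ce(OH)3(s) ⇌ Ce^3+ + 3 OH^-
Ksp = [Ce^3+][OH^-]^3
Let s be the molar solubility in this solution. [Ce^3+] = s, [OH^-] = 0.0025 + 3s ≈ 0.0025 (common-ion effect: OH^- is already 0.0025 M).
Ksp ≈ s × (0.0025)^3
s = 3.3 × 10^-13 M
Check: 3s = 9.8 x 10^-13 ≪ 0.0025, so the approximation is valid.

3.3 × 10^-13 M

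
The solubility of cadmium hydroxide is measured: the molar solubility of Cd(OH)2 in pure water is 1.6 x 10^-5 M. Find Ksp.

Ksp = 1.6 x 10^-14

Cd(OH)2(s) ⇌ Cd^2+ + 2 OH^-
With molar solubility s: [Cd^2+] = s, [OH^-] = 2s.
Ksp = [Cd^2+][OH^-]^2
Ksp = s(2s)^2 = 4s^3
With s = 1.6 × 10^-5: Ksp = 1.6 x 10^-14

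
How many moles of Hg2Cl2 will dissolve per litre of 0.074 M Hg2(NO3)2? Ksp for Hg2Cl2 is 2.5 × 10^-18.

Hg2Cl2(s) ⇌ Hg2^2+ + 2 Cl^-
Ksp = [Hg2^2+][Cl^-]^2
Let s be the molar solubility in this solution. [Hg2^2+] = 0.074 + s ≈ 0.074, [Cl^-] = 2s (Ksp is small, so little additional dissolves).
Ksp ≈ 0.074 × (2s)^2
s = 2.9 x 10^-9 M
Check: s = 2.9 x 10^-9 ≪ 0.074, so the approximation is valid.

2.9 × 10^-9 M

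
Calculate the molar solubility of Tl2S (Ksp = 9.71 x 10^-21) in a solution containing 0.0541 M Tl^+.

Tl2S(s) <=> 2 Tl^+ + S^2-
Ksp = [Tl^+]^2[S^2-]
If s mol/L dissolves here, [Tl^+] = 0.0541 + 2s ≈ 0.0541, [S^2-] = s (Ksp is small, so little additional dissolves).
Ksp ≈ (0.0541)^2 × s
s = 3.32 × 10^-18 M
Check: 2s = 6.6 × 10^-18 ≪ 0.0541, so the approximation is valid.

3.32 × 10^-18 M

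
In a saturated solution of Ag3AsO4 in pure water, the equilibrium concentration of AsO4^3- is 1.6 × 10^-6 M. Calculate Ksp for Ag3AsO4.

Ag3AsO4(s) <=> 3 Ag^+ + AsO4^3-
Stoichiometry gives [Ag^+] = (3/1)[AsO4^3-] = 4.80 × 10^-6 M.
Ksp = [Ag^+]^3[AsO4^3-]
Ksp = (4.80 × 10^-6)^3 × 1.6 x 10^-6 = 1.8 × 10^-22

1.8e-22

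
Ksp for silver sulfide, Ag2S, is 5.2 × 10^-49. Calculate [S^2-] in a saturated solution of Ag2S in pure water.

Ag2S(s) ⇌ 2 Ag^+ + S^2-
Ksp = [Ag^+]^2[S^2-]
Let s = molar solubility. Then [Ag^+] = 2s and [S^2-] = s.
Substituting: Ksp = (2s)^2s = 4s^3
Solving, s = (5.2 × 10^-49/4)^(1/3) = 5.07 × 10^-17 M
[S^2-] = s = 5.1 × 10^-17 M

5.1 × 10^-17 M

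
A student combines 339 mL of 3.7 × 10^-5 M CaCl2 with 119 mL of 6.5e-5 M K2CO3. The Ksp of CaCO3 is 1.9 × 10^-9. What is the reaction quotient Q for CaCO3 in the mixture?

Total volume = 339 + 119 = 458 mL.
[Ca^2+] = 3.7 x 10^-5 × (339/458) = 2.74 × 10^-5 M
[CO3^2-] = 6.5 × 10^-5 × (119/458) = 1.69 × 10^-5 M
CaCO3(s) ⇌ Ca^2+(aq) + CO3^2-(aq), so Q = [Ca^2+][CO3^2-]
Q = (2.74 × 10^-5)(1.69 × 10^-5) = 4.6 × 10^-10
Q < Ksp, so no precipitate of CaCO3 forms.

Q = 4.6e-10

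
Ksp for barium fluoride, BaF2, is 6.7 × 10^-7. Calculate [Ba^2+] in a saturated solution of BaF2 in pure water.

5.5 × 10^-3 M

BaF2(s) ⇌ Ba^2+ + 2 F^-
Ksp = [Ba^2+][F^-]^2
With molar solubility s: [Ba^2+] = s, [F^-] = 2s.
Substituting: Ksp = s(2s)^2 = 4s^3
s^3 = 6.7 × 10^-7 / 4, so s = 5.51 × 10^-3 M
[Ba^2+] = s = 5.5 x 10^-3 M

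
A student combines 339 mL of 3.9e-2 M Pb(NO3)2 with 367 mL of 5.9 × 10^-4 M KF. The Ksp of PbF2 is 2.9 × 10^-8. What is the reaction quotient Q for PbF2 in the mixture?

Total volume = 339 + 367 = 706 mL.
[Pb^2+] = 3.9 x 10^-2 × (339/706) = 1.87 x 10^-2 M
[F^-] = 5.9 x 10^-4 × (367/706) = 3.07 × 10^-4 M
PbF2(s) <=> Pb^2+ + 2 F^-, so Q = [Pb^2+][F^-]^2
Q = (1.87 × 10^-2)(3.07 x 10^-4)^2 = 1.8 × 10^-9
Q < Ksp, so no precipitate of PbF2 forms.

Q ≈ 1.8 × 10^-9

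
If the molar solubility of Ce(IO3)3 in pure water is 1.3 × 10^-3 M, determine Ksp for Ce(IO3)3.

Ksp ≈ 7.7e-11

Ce(IO3)3(s) ⇌ Ce^3+(aq) + 3 IO3^-(aq)
Let s = molar solubility. Then [Ce^3+] = s and [IO3^-] = 3s.
Ksp = [Ce^3+][IO3^-]^3
Ksp = s(3s)^3 = 27s^4
Ksp = 27 × (1.3 × 10^-3)^4 = 7.7 × 10^-11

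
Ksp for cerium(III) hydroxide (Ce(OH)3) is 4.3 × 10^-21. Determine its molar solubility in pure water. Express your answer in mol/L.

Ce(OH)3(s) ⇌ Ce^3+ + 3 OH^-
Ksp = [Ce^3+][OH^-]^3
If s mol/L of Ce(OH)3 dissolves, [Ce^3+] = s and [OH^-] = 3s.
Ksp = s(3s)^3 = 27s^4
s^4 = 4.3 × 10^-21 / 27, so s = 3.6 × 10^-6 M

s = 3.6 × 10^-6 M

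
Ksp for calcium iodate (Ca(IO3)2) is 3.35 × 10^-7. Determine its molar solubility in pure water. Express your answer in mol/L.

s = 4.38 × 10^-3 M

Ca(IO3)2(s) ⇌ Ca^2+(aq) + 2 IO3^-(aq)
Ksp = [Ca^2+][IO3^-]^2
With molar solubility s: [Ca^2+] = s, [IO3^-] = 2s.
Substituting: Ksp = s(2s)^2 = 4s^3
s^3 = 3.35 × 10^-7 / 4, so s = 4.38 × 10^-3 M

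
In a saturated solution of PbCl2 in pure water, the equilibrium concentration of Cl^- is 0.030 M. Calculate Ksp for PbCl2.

PbCl2(s) ⇌ Pb^2+(aq) + 2 Cl^-(aq)
Stoichiometry gives [Pb^2+] = (1/2)[Cl^-] = 1.50 × 10^-2 M.
Ksp = [Pb^2+][Cl^-]^2
Ksp = 1.50 × 10^-2 × (3.0 x 10^-2)^2 = 1.4 × 10^-5

Ksp ≈ 1.4 × 10^-5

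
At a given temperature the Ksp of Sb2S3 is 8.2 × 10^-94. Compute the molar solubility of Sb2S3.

s = 9.5 x 10^-20 M

Sb2S3(s) ⇌ 2 Sb^3+(aq) + 3 S^2-(aq)
Ksp = [Sb^3+]^2[S^2-]^3
If s mol/L of Sb2S3 dissolves, [Sb^3+] = 2s and [S^2-] = 3s.
Ksp = (2s)^2(3s)^3 = 108s^5
Solving, s = (8.2 × 10^-94/108)^(1/5) = 9.5 x 10^-20 M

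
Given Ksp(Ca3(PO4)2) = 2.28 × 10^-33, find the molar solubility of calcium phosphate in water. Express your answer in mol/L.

Ca3(PO4)2(s) <=> 3 Ca^2+(aq) + 2 PO4^3-(aq)
Ksp = [Ca^2+]^3[PO4^3-]^2
For each mole of Ca3(PO4)2 that dissolves: [Ca^2+] = 3s, [PO4^3-] = 2s.
Ksp = (3s)^3(2s)^2 = 108s^5
Solving, s = (2.28 × 10^-33/108)^(1/5) = 1.16 x 10^-7 M

s ≈ 1.16e-7 M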